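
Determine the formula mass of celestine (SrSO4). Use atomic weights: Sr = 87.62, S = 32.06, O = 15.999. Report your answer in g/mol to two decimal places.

The formula mass is the sum 1*87.62 + 1*32.06 + 4*15.999.

183.68 g/mol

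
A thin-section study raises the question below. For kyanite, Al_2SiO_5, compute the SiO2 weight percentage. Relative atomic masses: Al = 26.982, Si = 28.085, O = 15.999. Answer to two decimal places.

37.08 wt%

Formula mass = 162.044 g/mol.
1 Si → 1.0000 mol SiO2 per formula unit; M(SiO2) = 60.083, so SiO2 mass = 60.083 g.
60.083/162.044 × 100 = 37.08 wt%.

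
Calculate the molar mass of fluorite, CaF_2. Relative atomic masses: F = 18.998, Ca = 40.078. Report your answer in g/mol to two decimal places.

M = 1·40.078 + 2·18.998

78.07 g/mol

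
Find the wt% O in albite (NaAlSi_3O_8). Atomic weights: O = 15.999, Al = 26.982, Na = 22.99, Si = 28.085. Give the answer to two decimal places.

48.81 mass %

Formula mass = 1×22.99 + 1×26.982 + 3×28.085 + 8×15.999 = 262.219 g/mol, of which 127.992 g is O.
So O makes up 127.992/262.219 = 0.4881 of the mass, i.e. 48.81%.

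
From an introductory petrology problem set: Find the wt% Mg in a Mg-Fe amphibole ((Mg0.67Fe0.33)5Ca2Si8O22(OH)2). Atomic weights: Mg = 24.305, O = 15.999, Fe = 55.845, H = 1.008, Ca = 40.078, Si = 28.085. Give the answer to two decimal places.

9.42 wt%

M((Mg0.67Fe0.33)5Ca2Si8O22(OH)2) = 864.394 g/mol.
Mg contributes 3.35 × 24.305 = 81.422 g per mole.
81.422/864.394 = 0.0942 → 9.42%.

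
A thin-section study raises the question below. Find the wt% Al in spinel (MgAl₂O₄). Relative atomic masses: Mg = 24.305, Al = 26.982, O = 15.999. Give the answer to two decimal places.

37.93 wt%

Formula mass = 1*24.305 + 2*26.982 + 4*15.999 = 142.265 g/mol, of which 53.964 g is Al.
So Al makes up 53.964/142.265 = 0.3793 of the mass, i.e. 37.93%.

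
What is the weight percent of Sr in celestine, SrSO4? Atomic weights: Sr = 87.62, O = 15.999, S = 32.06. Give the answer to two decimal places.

M(SrSO4) = 183.676 g/mol.
Sr contributes 1 × 87.62 = 87.620 g per mole.
87.620/183.676 = 0.4770 → 47.70%.

47.70 mass %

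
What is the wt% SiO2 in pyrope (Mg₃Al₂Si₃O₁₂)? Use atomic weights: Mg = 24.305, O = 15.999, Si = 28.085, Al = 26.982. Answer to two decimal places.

44.71 wt%

M(Mg₃Al₂Si₃O₁₂) = 403.122 g/mol; M(SiO2) = 60.083 g/mol.
Moles SiO2 per formula unit = 3 Si ÷ 1 = 3.0000.
SiO2 fraction = (3.0000 × 60.083) / 403.122 = 180.249/403.122 = 0.4471.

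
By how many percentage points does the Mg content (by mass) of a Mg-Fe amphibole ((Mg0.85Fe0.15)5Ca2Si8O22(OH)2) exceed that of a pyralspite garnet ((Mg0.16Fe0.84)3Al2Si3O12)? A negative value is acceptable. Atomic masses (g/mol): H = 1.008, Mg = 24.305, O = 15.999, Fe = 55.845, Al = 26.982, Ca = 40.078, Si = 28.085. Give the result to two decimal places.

9.94 percentage points

Mg in (Mg0.85Fe0.15)5Ca2Si8O22(OH)2: molar mass 836.008 g/mol; 4.25×24.305 = 103.296 g → 12.36 wt%.
Mg in (Mg0.16Fe0.84)3Al2Si3O12: molar mass 482.603 g/mol; 0.48×24.305 = 11.666 g → 2.42 wt%.
Difference = 12.36 − 2.42 = 9.94 percentage points.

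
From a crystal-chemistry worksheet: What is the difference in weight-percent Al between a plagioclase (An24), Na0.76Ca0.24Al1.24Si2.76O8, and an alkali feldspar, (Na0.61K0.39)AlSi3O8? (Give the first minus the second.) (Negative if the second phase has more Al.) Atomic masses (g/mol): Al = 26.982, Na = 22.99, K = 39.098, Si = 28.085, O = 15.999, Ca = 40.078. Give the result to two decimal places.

M(Na0.76Ca0.24Al1.24Si2.76O8) = 266.055 g/mol, so wt% Al = 33.458/266.055 × 100 = 12.58%.
M((Na0.61K0.39)AlSi3O8) = 268.501 g/mol, so wt% Al = 26.982/268.501 × 100 = 10.05%.
12.58 − 10.05 = 2.53 pp.

2.53 percentage points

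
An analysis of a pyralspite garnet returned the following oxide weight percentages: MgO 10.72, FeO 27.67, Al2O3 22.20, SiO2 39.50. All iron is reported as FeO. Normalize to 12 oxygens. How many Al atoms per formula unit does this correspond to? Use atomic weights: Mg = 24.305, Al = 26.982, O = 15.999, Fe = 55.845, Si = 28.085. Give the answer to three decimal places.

1.995 Al apfu

MgO: 10.72/40.304 = 0.26598 mol → 0.26598 mol Mg, 0.26598 mol O.
FeO: 27.67/71.844 = 0.38514 mol → 0.38514 mol Fe, 0.38514 mol O.
Al2O3: 22.20/101.961 = 0.21773 mol → 0.43546 mol Al, 0.65319 mol O.
SiO2: 39.50/60.083 = 0.65742 mol → 0.65742 mol Si, 1.31484 mol O.
Total oxygen = 2.61915 mol. Normalization factor = 12/2.61915 = 4.58164.
Al per 12 O = 0.43546 × 4.58164 = 1.995.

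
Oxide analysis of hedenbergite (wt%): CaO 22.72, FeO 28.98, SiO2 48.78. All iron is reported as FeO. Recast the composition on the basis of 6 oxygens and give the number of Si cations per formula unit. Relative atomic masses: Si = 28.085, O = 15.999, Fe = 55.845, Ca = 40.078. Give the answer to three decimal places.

CaO (M=56.077): mol = 0.40516; Ca = 0.40516, O = 0.40516.
FeO (M=71.844): mol = 0.40337; Fe = 0.40337, O = 0.40337.
SiO2 (M=60.083): mol = 0.81188; Si = 0.81188, O = 1.62376.
ΣO = 2.43229; factor = 6/ΣO = 2.46681.
Si apfu = 0.81188 × 2.46681 = 2.003.

2.003 Si apfu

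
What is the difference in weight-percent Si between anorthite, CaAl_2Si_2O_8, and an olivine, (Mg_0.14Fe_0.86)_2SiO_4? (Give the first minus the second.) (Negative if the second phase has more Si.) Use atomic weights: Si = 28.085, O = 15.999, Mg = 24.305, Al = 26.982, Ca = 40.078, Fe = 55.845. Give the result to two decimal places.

Si in CaAl_2Si_2O_8: molar mass 278.204 g/mol; 2×28.085 = 56.170 g → 20.19 wt%.
Si in (Mg_0.14Fe_0.86)_2SiO_4: molar mass 194.940 g/mol; 1×28.085 = 28.085 g → 14.41 wt%.
Difference = 20.19 − 14.41 = 5.78 percentage points.

5.78 percentage points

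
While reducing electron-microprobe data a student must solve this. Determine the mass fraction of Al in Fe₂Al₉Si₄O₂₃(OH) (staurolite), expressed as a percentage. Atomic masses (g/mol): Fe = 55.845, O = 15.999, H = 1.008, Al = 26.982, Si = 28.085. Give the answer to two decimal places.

Molar mass of Fe₂Al₉Si₄O₂₃(OH): 2×55.845 + 9×26.982 + 4×28.085 + 24×15.999 + 1×1.008 = 851.852 g/mol.
Mass of Al per formula unit: 9 × 26.982 = 242.838 g.
Weight fraction Al = 242.838 / 851.852 = 0.2851.

28.51 weight percent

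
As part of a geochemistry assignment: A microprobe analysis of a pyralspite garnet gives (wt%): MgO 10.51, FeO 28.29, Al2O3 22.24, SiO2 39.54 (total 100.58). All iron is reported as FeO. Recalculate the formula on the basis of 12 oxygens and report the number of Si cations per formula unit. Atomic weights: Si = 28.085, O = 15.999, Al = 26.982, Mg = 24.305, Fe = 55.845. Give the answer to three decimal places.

3.008 Si apfu

MgO: 10.51/40.304 = 0.26077 mol → 0.26077 mol Mg, 0.26077 mol O.
FeO: 28.29/71.844 = 0.39377 mol → 0.39377 mol Fe, 0.39377 mol O.
Al2O3: 22.24/101.961 = 0.21812 mol → 0.43624 mol Al, 0.65436 mol O.
SiO2: 39.54/60.083 = 0.65809 mol → 0.65809 mol Si, 1.31618 mol O.
Total oxygen = 2.62508 mol. Normalization factor = 12/2.62508 = 4.57129.
Si per 12 O = 0.65809 × 4.57129 = 3.008.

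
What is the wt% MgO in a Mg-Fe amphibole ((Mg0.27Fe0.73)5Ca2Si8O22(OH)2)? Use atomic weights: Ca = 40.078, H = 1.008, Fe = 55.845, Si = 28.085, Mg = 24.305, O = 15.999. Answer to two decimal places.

5.87 wt%

Molar mass of (Mg0.27Fe0.73)5Ca2Si8O22(OH)2 = 1.35*24.305 + 3.65*55.845 + 2*40.078 + 8*28.085 + 24*15.999 + 2*1.008 = 927.474 g/mol.
Each formula unit contains 1.35 Mg, equivalent to 1.35/1 = 1.3500 mol MgO.
M(MgO) = 1×24.305 + 1×15.999 = 40.304 g/mol.
Mass of MgO per formula unit = 1.3500 × 40.304 = 54.410 g.
MgO wt% = 54.410 / 927.474 × 100 = 5.87%.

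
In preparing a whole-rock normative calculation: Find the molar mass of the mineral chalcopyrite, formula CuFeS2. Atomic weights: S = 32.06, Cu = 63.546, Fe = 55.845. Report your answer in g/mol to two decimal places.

183.51 g/mol

Cu: 1 × 63.546 = 63.5460
Fe: 1 × 55.845 = 55.8450
S: 2 × 32.06 = 64.1200
Summing the contributions gives the formula mass.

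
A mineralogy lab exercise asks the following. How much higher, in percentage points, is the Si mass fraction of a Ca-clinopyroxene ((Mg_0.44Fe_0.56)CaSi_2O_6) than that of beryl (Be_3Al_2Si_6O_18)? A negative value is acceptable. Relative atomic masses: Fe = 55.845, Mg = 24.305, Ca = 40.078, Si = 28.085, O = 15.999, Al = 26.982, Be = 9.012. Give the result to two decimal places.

-7.37 percentage points

M((Mg_0.44Fe_0.56)CaSi_2O_6) = 234.209 g/mol, so wt% Si = 56.170/234.209 × 100 = 23.98%.
M(Be_3Al_2Si_6O_18) = 537.492 g/mol, so wt% Si = 168.510/537.492 × 100 = 31.35%.
23.98 − 31.35 = -7.37 pp.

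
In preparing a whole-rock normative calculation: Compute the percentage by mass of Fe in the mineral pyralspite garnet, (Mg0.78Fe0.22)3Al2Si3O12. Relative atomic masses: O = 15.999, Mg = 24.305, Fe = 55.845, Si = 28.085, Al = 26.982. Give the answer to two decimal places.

8.69 weight percent

M((Mg0.78Fe0.22)3Al2Si3O12) = 423.938 g/mol.
Fe contributes 0.66 × 55.845 = 36.858 g per mole.
36.858/423.938 = 0.0869 → 8.69%.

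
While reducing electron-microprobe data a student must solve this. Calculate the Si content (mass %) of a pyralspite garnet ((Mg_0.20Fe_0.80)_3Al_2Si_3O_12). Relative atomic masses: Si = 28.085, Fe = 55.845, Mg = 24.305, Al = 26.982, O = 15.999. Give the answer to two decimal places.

17.60 mass %

Molar mass of (Mg_0.20Fe_0.80)_3Al_2Si_3O_12: 0.60·24.305 + 2.40·55.845 + 2·26.982 + 3·28.085 + 12·15.999 = 478.818 g/mol.
Mass of Si per formula unit: 3 × 28.085 = 84.255 g.
Weight fraction Si = 84.255 / 478.818 = 0.1760.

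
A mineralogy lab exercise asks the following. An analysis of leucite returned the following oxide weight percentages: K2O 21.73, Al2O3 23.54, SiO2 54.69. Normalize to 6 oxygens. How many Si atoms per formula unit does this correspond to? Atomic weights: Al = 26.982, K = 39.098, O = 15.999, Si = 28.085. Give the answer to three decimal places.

1.990 Si apfu

21.73 wt% K2O ÷ 94.195 g/mol = 0.23069 mol, giving 0.46138 K and 0.23069 O.
23.54 wt% Al2O3 ÷ 101.961 g/mol = 0.23087 mol, giving 0.46174 Al and 0.69261 O.
54.69 wt% SiO2 ÷ 60.083 g/mol = 0.91024 mol, giving 0.91024 Si and 1.82048 O.
Oxygen sums to 2.74378; scaling by 6/2.74378 = 2.18676 puts the formula on 6 O.
Si: 0.91024 × 2.18676 = 1.990 atoms per formula unit.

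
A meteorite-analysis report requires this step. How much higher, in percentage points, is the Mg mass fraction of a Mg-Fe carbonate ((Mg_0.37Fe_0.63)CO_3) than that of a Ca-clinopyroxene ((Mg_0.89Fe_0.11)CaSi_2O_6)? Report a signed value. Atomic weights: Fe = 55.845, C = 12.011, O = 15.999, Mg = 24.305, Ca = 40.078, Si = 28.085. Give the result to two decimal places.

M((Mg_0.37Fe_0.63)CO_3) = 104.183 g/mol, so wt% Mg = 8.993/104.183 × 100 = 8.63%.
M((Mg_0.89Fe_0.11)CaSi_2O_6) = 220.016 g/mol, so wt% Mg = 21.631/220.016 × 100 = 9.83%.
8.63 − 9.83 = -1.20 pp.

-1.20 percentage points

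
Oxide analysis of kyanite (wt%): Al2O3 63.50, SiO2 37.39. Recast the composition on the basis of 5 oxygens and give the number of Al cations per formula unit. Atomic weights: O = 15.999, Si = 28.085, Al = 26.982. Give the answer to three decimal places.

2.001 Al apfu

Al2O3 (M=101.961): mol = 0.62279; Al = 1.24558, O = 1.86837.
SiO2 (M=60.083): mol = 0.62231; Si = 0.62231, O = 1.24462.
ΣO = 3.11299; factor = 5/ΣO = 1.60617.
Al apfu = 1.24558 × 1.60617 = 2.001.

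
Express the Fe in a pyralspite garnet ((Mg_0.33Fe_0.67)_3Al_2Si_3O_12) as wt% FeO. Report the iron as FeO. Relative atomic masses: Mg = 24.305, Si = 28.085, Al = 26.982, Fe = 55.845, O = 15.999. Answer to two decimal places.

Formula mass = 466.517 g/mol.
2.01 Fe → 2.0100 mol FeO per formula unit; M(FeO) = 71.844, so FeO mass = 144.406 g.
144.406/466.517 × 100 = 30.95 wt%.

30.95 wt%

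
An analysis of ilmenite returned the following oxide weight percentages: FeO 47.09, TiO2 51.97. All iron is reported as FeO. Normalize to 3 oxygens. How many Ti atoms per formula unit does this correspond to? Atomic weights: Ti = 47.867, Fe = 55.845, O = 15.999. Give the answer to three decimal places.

0.998 Ti apfu

47.09 wt% FeO ÷ 71.844 g/mol = 0.65545 mol, giving 0.65545 Fe and 0.65545 O.
51.97 wt% TiO2 ÷ 79.865 g/mol = 0.65072 mol, giving 0.65072 Ti and 1.30144 O.
Oxygen sums to 1.95689; scaling by 3/1.95689 = 1.53304 puts the formula on 3 O.
Ti: 0.65072 × 1.53304 = 0.998 atoms per formula unit.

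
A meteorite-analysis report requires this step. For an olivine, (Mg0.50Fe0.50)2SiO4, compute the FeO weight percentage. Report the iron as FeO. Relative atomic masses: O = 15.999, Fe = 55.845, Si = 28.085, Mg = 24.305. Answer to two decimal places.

41.71 wt%

Formula mass = 172.231 g/mol.
1 Fe → 1.0000 mol FeO per formula unit; M(FeO) = 71.844, so FeO mass = 71.844 g.
71.844/172.231 × 100 = 41.71 wt%.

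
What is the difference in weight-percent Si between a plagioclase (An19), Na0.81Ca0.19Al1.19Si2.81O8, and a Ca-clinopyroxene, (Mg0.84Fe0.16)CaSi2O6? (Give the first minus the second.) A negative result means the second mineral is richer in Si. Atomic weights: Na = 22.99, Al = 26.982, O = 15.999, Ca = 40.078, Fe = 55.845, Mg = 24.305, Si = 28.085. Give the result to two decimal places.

Si in Na0.81Ca0.19Al1.19Si2.81O8: molar mass 265.256 g/mol; 2.81×28.085 = 78.919 g → 29.75 wt%.
Si in (Mg0.84Fe0.16)CaSi2O6: molar mass 221.593 g/mol; 2×28.085 = 56.170 g → 25.35 wt%.
Difference = 29.75 − 25.35 = 4.40 percentage points.

4.40 percentage points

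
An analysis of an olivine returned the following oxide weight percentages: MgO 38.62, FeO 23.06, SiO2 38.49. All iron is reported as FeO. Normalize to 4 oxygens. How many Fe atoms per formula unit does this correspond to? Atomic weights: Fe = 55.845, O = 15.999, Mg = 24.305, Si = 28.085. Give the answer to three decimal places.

38.62 wt% MgO ÷ 40.304 g/mol = 0.95822 mol, giving 0.95822 Mg and 0.95822 O.
23.06 wt% FeO ÷ 71.844 g/mol = 0.32097 mol, giving 0.32097 Fe and 0.32097 O.
38.49 wt% SiO2 ÷ 60.083 g/mol = 0.64061 mol, giving 0.64061 Si and 1.28122 O.
Oxygen sums to 2.56041; scaling by 4/2.56041 = 1.56225 puts the formula on 4 O.
Fe: 0.32097 × 1.56225 = 0.501 atoms per formula unit.

0.501 Fe apfu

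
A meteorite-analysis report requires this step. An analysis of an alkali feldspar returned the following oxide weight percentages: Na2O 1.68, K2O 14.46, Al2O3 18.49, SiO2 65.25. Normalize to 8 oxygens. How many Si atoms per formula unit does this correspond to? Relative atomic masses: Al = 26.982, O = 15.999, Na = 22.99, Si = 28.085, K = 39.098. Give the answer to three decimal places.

Na2O: 1.68/61.979 = 0.02711 mol → 0.05422 mol Na, 0.02711 mol O.
K2O: 14.46/94.195 = 0.15351 mol → 0.30702 mol K, 0.15351 mol O.
Al2O3: 18.49/101.961 = 0.18134 mol → 0.36268 mol Al, 0.54402 mol O.
SiO2: 65.25/60.083 = 1.08600 mol → 1.08600 mol Si, 2.17200 mol O.
Total oxygen = 2.89664 mol. Normalization factor = 8/2.89664 = 2.76182.
Si per 8 O = 1.08600 × 2.76182 = 2.999.

2.999 Si apfu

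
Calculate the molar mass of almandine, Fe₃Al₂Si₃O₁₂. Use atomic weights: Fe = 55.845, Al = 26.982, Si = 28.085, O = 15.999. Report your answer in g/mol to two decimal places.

M = 3(55.845) + 2(26.982) + 3(28.085) + 12(15.999)

497.74 g/mol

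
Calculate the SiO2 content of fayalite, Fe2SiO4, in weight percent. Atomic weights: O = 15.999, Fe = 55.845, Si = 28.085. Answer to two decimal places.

Formula mass = 203.771 g/mol.
1 Si → 1.0000 mol SiO2 per formula unit; M(SiO2) = 60.083, so SiO2 mass = 60.083 g.
60.083/203.771 × 100 = 29.49 wt%.

29.49 wt%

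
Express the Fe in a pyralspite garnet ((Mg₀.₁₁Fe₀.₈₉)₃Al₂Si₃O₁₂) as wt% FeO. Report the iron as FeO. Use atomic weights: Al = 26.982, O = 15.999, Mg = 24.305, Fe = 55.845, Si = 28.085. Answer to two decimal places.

39.36 wt%

M((Mg₀.₁₁Fe₀.₈₉)₃Al₂Si₃O₁₂) = 487.334 g/mol; M(FeO) = 71.844 g/mol.
Moles FeO per formula unit = 2.67 Fe ÷ 1 = 2.6700.
FeO fraction = (2.6700 × 71.844) / 487.334 = 191.823/487.334 = 0.3936.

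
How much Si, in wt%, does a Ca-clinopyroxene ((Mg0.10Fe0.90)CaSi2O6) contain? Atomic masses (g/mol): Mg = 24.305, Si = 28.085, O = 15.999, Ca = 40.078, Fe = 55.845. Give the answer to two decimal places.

22.93 wt%

M((Mg0.10Fe0.90)CaSi2O6) = 244.933 g/mol.
Si contributes 2 × 28.085 = 56.170 g per mole.
56.170/244.933 = 0.2293 → 22.93%.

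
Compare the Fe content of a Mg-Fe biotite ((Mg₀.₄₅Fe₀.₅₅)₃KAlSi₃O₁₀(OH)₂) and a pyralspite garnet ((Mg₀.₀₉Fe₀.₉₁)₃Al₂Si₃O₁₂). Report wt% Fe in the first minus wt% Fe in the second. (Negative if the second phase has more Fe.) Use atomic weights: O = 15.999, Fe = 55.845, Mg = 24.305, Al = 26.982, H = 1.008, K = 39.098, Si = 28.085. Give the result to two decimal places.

-11.53 percentage points

M((Mg₀.₄₅Fe₀.₅₅)₃KAlSi₃O₁₀(OH)₂) = 469.295 g/mol, so wt% Fe = 92.144/469.295 × 100 = 19.63%.
M((Mg₀.₀₉Fe₀.₉₁)₃Al₂Si₃O₁₂) = 489.226 g/mol, so wt% Fe = 152.457/489.226 × 100 = 31.16%.
19.63 − 31.16 = -11.53 pp.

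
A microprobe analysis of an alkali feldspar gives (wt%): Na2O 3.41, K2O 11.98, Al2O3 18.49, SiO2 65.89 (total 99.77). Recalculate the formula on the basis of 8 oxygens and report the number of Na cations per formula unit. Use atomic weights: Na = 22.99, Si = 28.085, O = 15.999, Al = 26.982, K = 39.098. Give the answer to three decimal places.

Na2O (M=61.979): mol = 0.05502; Na = 0.11004, O = 0.05502.
K2O (M=94.195): mol = 0.12718; K = 0.25436, O = 0.12718.
Al2O3 (M=101.961): mol = 0.18134; Al = 0.36268, O = 0.54402.
SiO2 (M=60.083): mol = 1.09665; Si = 1.09665, O = 2.19330.
ΣO = 2.91952; factor = 8/ΣO = 2.74018.
Na apfu = 0.11004 × 2.74018 = 0.302.

0.302 Na apfu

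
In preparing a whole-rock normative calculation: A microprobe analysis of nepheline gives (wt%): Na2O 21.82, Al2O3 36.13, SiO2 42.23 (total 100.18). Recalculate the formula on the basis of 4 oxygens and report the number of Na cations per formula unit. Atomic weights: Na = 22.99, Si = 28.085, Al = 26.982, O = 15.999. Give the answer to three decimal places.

0.998 Na apfu

Na2O (M=61.979): mol = 0.35205; Na = 0.70410, O = 0.35205.
Al2O3 (M=101.961): mol = 0.35435; Al = 0.70870, O = 1.06305.
SiO2 (M=60.083): mol = 0.70286; Si = 0.70286, O = 1.40572.
ΣO = 2.82082; factor = 4/ΣO = 1.41803.
Na apfu = 0.70410 × 1.41803 = 0.998.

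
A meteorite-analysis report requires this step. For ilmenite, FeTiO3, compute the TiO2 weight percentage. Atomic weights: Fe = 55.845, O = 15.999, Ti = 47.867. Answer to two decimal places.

52.64 wt%

Formula mass = 151.709 g/mol.
1 Ti → 1.0000 mol TiO2 per formula unit; M(TiO2) = 79.865, so TiO2 mass = 79.865 g.
79.865/151.709 × 100 = 52.64 wt%.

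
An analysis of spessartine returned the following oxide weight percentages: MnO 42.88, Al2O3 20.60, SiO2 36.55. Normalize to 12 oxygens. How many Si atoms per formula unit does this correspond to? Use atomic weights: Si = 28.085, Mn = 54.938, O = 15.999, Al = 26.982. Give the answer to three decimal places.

MnO: 42.88/70.937 = 0.60448 mol → 0.60448 mol Mn, 0.60448 mol O.
Al2O3: 20.60/101.961 = 0.20204 mol → 0.40408 mol Al, 0.60612 mol O.
SiO2: 36.55/60.083 = 0.60833 mol → 0.60833 mol Si, 1.21666 mol O.
Total oxygen = 2.42726 mol. Normalization factor = 12/2.42726 = 4.94385.
Si per 12 O = 0.60833 × 4.94385 = 3.007.

3.007 Si apfu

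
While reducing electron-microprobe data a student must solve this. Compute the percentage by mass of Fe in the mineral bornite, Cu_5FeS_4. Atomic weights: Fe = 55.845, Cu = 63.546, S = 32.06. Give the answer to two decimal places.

11.13 wt%

M(Cu_5FeS_4) = 501.815 g/mol.
Fe contributes 1 × 55.845 = 55.845 g per mole.
55.845/501.815 = 0.1113 → 11.13%.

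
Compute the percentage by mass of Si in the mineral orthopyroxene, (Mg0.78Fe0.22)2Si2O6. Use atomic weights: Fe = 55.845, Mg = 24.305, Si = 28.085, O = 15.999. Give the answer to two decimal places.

Formula mass = 1.56·24.305 + 0.44·55.845 + 2·28.085 + 6·15.999 = 214.652 g/mol, of which 56.170 g is Si.
So Si makes up 56.170/214.652 = 0.2617 of the mass, i.e. 26.17%.

26.17 weight percent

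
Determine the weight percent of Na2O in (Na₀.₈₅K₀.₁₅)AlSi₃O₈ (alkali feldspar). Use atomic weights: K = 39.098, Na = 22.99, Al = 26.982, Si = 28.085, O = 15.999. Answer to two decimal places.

9.95 wt%

Molar mass of (Na₀.₈₅K₀.₁₅)AlSi₃O₈ = 0.85*22.99 + 0.15*39.098 + 1*26.982 + 3*28.085 + 8*15.999 = 264.635 g/mol.
Each formula unit contains 0.85 Na, equivalent to 0.85/2 = 0.4250 mol Na2O.
M(Na2O) = 2×22.99 + 1×15.999 = 61.979 g/mol.
Mass of Na2O per formula unit = 0.4250 × 61.979 = 26.341 g.
Na2O wt% = 26.341 / 264.635 × 100 = 9.95%.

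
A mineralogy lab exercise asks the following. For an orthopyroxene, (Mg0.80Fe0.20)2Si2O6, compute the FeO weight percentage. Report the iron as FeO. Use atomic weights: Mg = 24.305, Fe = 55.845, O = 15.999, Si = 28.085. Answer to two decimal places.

Molar mass of (Mg0.80Fe0.20)2Si2O6 = 1.60·24.305 + 0.40·55.845 + 2·28.085 + 6·15.999 = 213.390 g/mol.
Each formula unit contains 0.40 Fe, equivalent to 0.40/1 = 0.4000 mol FeO.
M(FeO) = 1×55.845 + 1×15.999 = 71.844 g/mol.
Mass of FeO per formula unit = 0.4000 × 71.844 = 28.738 g.
FeO wt% = 28.738 / 213.390 × 100 = 13.47%.

13.47 wt%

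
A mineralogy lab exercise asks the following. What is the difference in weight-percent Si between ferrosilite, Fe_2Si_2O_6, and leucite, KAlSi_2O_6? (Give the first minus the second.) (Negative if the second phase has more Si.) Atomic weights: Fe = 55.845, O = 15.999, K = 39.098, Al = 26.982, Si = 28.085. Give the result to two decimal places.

First mineral: 56.170 g Si in 263.854 g formula = 21.29 wt% Si.
Second mineral: 56.170 g Si in 218.244 g formula = 25.74 wt% Si.
21.29% − 25.74% gives a difference of -4.45 percentage points.

-4.45 percentage points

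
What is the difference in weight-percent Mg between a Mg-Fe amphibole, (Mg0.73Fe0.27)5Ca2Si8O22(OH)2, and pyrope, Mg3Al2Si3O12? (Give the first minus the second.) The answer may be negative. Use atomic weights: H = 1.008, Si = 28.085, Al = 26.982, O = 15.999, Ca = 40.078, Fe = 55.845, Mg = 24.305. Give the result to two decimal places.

M((Mg0.73Fe0.27)5Ca2Si8O22(OH)2) = 854.932 g/mol, so wt% Mg = 88.713/854.932 × 100 = 10.38%.
M(Mg3Al2Si3O12) = 403.122 g/mol, so wt% Mg = 72.915/403.122 × 100 = 18.09%.
10.38 − 18.09 = -7.71 pp.

-7.71 percentage points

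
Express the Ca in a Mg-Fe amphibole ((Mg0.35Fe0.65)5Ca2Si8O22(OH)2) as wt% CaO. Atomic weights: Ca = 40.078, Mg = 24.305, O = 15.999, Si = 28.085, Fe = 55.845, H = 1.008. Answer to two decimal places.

12.26 wt%

Molar mass of (Mg0.35Fe0.65)5Ca2Si8O22(OH)2 = 1.75*24.305 + 3.25*55.845 + 2*40.078 + 8*28.085 + 24*15.999 + 2*1.008 = 914.858 g/mol.
Each formula unit contains 2 Ca, equivalent to 2/1 = 2.0000 mol CaO.
M(CaO) = 1×40.078 + 1×15.999 = 56.077 g/mol.
Mass of CaO per formula unit = 2.0000 × 56.077 = 112.154 g.
CaO wt% = 112.154 / 914.858 × 100 = 12.26%.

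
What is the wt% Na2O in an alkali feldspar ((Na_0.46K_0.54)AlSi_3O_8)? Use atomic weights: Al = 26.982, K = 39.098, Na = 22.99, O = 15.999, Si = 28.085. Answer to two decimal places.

5.26 wt%

M((Na_0.46K_0.54)AlSi_3O_8) = 270.917 g/mol; M(Na2O) = 61.979 g/mol.
Moles Na2O per formula unit = 0.46 Na ÷ 2 = 0.2300.
Na2O fraction = (0.2300 × 61.979) / 270.917 = 14.255/270.917 = 0.0526.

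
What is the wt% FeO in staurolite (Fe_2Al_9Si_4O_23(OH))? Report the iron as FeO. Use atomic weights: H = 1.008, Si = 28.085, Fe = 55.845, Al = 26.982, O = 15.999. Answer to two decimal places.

M(Fe_2Al_9Si_4O_23(OH)) = 851.852 g/mol; M(FeO) = 71.844 g/mol.
Moles FeO per formula unit = 2 Fe ÷ 1 = 2.0000.
FeO fraction = (2.0000 × 71.844) / 851.852 = 143.688/851.852 = 0.1687.

16.87 wt%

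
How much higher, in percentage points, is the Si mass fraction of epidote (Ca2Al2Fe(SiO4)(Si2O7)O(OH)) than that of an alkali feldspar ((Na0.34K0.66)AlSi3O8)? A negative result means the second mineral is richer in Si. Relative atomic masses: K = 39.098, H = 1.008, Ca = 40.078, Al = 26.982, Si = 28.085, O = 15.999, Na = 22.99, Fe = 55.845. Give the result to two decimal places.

Si in Ca2Al2Fe(SiO4)(Si2O7)O(OH): molar mass 483.215 g/mol; 3×28.085 = 84.255 g → 17.44 wt%.
Si in (Na0.34K0.66)AlSi3O8: molar mass 272.850 g/mol; 3×28.085 = 84.255 g → 30.88 wt%.
Difference = 17.44 − 30.88 = -13.44 percentage points.

-13.44 percentage points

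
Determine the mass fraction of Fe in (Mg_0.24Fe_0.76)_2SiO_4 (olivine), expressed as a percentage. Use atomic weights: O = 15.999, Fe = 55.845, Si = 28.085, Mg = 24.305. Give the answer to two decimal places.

M((Mg_0.24Fe_0.76)_2SiO_4) = 188.632 g/mol.
Fe contributes 1.52 × 55.845 = 84.884 g per mole.
84.884/188.632 = 0.4500 → 45.00%.

45.00 mass %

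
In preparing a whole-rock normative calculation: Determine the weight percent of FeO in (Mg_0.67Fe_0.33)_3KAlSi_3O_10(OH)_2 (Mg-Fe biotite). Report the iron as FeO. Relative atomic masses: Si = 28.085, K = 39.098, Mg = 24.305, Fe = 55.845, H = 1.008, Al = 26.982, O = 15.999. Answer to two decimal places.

15.86 wt%

Molar mass of (Mg_0.67Fe_0.33)_3KAlSi_3O_10(OH)_2 = 2.01*24.305 + 0.99*55.845 + 1*39.098 + 1*26.982 + 3*28.085 + 12*15.999 + 2*1.008 = 448.479 g/mol.
Each formula unit contains 0.99 Fe, equivalent to 0.99/1 = 0.9900 mol FeO.
M(FeO) = 1×55.845 + 1×15.999 = 71.844 g/mol.
Mass of FeO per formula unit = 0.9900 × 71.844 = 71.126 g.
FeO wt% = 71.126 / 448.479 × 100 = 15.86%.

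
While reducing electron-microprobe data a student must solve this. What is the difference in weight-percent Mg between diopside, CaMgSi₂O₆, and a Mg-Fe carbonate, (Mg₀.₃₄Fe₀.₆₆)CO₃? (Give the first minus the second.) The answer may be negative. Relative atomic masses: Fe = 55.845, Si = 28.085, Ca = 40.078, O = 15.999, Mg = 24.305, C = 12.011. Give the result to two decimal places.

3.36 percentage points

First mineral: 24.305 g Mg in 216.547 g formula = 11.22 wt% Mg.
Second mineral: 8.264 g Mg in 105.129 g formula = 7.86 wt% Mg.
11.22% − 7.86% gives a difference of 3.36 percentage points.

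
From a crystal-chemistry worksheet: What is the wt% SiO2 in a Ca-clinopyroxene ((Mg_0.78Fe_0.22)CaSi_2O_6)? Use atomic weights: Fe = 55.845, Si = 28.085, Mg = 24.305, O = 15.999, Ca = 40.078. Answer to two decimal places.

Molar mass of (Mg_0.78Fe_0.22)CaSi_2O_6 = 0.78*24.305 + 0.22*55.845 + 1*40.078 + 2*28.085 + 6*15.999 = 223.486 g/mol.
Each formula unit contains 2 Si, equivalent to 2/1 = 2.0000 mol SiO2.
M(SiO2) = 1×28.085 + 2×15.999 = 60.083 g/mol.
Mass of SiO2 per formula unit = 2.0000 × 60.083 = 120.166 g.
SiO2 wt% = 120.166 / 223.486 × 100 = 53.77%.

53.77 wt%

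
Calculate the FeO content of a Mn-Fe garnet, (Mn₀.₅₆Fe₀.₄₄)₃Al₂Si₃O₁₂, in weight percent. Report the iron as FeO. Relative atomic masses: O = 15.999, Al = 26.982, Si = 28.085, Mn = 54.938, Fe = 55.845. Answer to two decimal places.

19.11 wt%

Molar mass of (Mn₀.₅₆Fe₀.₄₄)₃Al₂Si₃O₁₂ = 1.68·54.938 + 1.32·55.845 + 2·26.982 + 3·28.085 + 12·15.999 = 496.218 g/mol.
Each formula unit contains 1.32 Fe, equivalent to 1.32/1 = 1.3200 mol FeO.
M(FeO) = 1×55.845 + 1×15.999 = 71.844 g/mol.
Mass of FeO per formula unit = 1.3200 × 71.844 = 94.834 g.
FeO wt% = 94.834 / 496.218 × 100 = 19.11%.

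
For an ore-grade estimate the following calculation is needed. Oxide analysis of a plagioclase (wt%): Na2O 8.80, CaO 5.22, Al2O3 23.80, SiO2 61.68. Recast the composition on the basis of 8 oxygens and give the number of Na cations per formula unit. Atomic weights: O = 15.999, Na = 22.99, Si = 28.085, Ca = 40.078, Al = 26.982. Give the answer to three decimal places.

Na2O (M=61.979): mol = 0.14198; Na = 0.28396, O = 0.14198.
CaO (M=56.077): mol = 0.09309; Ca = 0.09309, O = 0.09309.
Al2O3 (M=101.961): mol = 0.23342; Al = 0.46684, O = 0.70026.
SiO2 (M=60.083): mol = 1.02658; Si = 1.02658, O = 2.05316.
ΣO = 2.98849; factor = 8/ΣO = 2.67694.
Na apfu = 0.28396 × 2.67694 = 0.760.

0.760 Na apfu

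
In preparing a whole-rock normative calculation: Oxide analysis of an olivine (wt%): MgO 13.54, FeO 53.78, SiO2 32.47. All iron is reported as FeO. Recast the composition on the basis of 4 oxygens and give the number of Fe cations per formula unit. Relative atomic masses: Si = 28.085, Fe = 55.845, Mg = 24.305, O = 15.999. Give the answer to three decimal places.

1.383 Fe apfu

13.54 wt% MgO ÷ 40.304 g/mol = 0.33595 mol, giving 0.33595 Mg and 0.33595 O.
53.78 wt% FeO ÷ 71.844 g/mol = 0.74857 mol, giving 0.74857 Fe and 0.74857 O.
32.47 wt% SiO2 ÷ 60.083 g/mol = 0.54042 mol, giving 0.54042 Si and 1.08084 O.
Oxygen sums to 2.16536; scaling by 4/2.16536 = 1.84727 puts the formula on 4 O.
Fe: 0.74857 × 1.84727 = 1.383 atoms per formula unit.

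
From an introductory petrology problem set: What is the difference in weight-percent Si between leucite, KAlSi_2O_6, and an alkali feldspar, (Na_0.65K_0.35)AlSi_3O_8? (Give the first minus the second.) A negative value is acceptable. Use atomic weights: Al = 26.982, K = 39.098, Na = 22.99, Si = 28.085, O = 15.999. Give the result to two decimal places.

-5.72 percentage points

Si in KAlSi_2O_6: molar mass 218.244 g/mol; 2×28.085 = 56.170 g → 25.74 wt%.
Si in (Na_0.65K_0.35)AlSi_3O_8: molar mass 267.857 g/mol; 3×28.085 = 84.255 g → 31.46 wt%.
Difference = 25.74 − 31.46 = -5.72 percentage points.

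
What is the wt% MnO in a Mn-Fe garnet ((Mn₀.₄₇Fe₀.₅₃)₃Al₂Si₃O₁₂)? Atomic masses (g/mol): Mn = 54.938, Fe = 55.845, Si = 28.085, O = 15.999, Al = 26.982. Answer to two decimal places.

Molar mass of (Mn₀.₄₇Fe₀.₅₃)₃Al₂Si₃O₁₂ = 1.41*54.938 + 1.59*55.845 + 2*26.982 + 3*28.085 + 12*15.999 = 496.463 g/mol.
Each formula unit contains 1.41 Mn, equivalent to 1.41/1 = 1.4100 mol MnO.
M(MnO) = 1×54.938 + 1×15.999 = 70.937 g/mol.
Mass of MnO per formula unit = 1.4100 × 70.937 = 100.021 g.
MnO wt% = 100.021 / 496.463 × 100 = 20.15%.

20.15 wt%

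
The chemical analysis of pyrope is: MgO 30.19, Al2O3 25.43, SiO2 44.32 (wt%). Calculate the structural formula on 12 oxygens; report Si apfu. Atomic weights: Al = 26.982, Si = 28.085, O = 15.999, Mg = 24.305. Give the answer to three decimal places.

30.19 wt% MgO ÷ 40.304 g/mol = 0.74906 mol, giving 0.74906 Mg and 0.74906 O.
25.43 wt% Al2O3 ÷ 101.961 g/mol = 0.24941 mol, giving 0.49882 Al and 0.74823 O.
44.32 wt% SiO2 ÷ 60.083 g/mol = 0.73765 mol, giving 0.73765 Si and 1.47530 O.
Oxygen sums to 2.97259; scaling by 12/2.97259 = 4.03688 puts the formula on 12 O.
Si: 0.73765 × 4.03688 = 2.978 atoms per formula unit.

2.978 Si apfu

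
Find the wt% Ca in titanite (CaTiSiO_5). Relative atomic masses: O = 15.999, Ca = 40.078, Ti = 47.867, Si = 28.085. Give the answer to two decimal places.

Formula mass = 1·40.078 + 1·47.867 + 1·28.085 + 5·15.999 = 196.025 g/mol, of which 40.078 g is Ca.
So Ca makes up 40.078/196.025 = 0.2045 of the mass, i.e. 20.45%.

20.45 weight percent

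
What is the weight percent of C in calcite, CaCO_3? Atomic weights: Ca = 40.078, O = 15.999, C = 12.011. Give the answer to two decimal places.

12.00 wt%

Formula mass = 1*40.078 + 1*12.011 + 3*15.999 = 100.086 g/mol, of which 12.011 g is C.
So C makes up 12.011/100.086 = 0.1200 of the mass, i.e. 12.00%.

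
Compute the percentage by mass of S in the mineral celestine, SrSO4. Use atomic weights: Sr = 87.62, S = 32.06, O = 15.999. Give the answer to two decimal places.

17.45 mass %

Molar mass of SrSO4: 1*87.62 + 1*32.06 + 4*15.999 = 183.676 g/mol.
Mass of S per formula unit: 1 × 32.06 = 32.060 g.
Weight fraction S = 32.060 / 183.676 = 0.1745.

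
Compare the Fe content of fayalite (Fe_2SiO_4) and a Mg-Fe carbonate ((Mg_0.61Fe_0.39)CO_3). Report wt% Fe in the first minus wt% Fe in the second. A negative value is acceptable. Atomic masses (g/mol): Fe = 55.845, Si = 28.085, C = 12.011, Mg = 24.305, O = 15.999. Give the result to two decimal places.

First mineral: 111.690 g Fe in 203.771 g formula = 54.81 wt% Fe.
Second mineral: 21.780 g Fe in 96.614 g formula = 22.54 wt% Fe.
54.81% − 22.54% gives a difference of 32.27 percentage points.

32.27 percentage points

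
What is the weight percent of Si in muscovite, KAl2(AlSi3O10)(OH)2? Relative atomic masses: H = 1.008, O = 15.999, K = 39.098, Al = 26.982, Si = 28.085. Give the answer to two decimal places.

21.15 mass %

M(KAl2(AlSi3O10)(OH)2) = 398.303 g/mol.
Si contributes 3 × 28.085 = 84.255 g per mole.
84.255/398.303 = 0.2115 → 21.15%.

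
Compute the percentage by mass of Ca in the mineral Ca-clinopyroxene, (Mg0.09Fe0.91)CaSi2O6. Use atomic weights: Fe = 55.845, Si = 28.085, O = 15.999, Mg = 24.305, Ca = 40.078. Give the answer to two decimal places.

M((Mg0.09Fe0.91)CaSi2O6) = 245.248 g/mol.
Ca contributes 1 × 40.078 = 40.078 g per mole.
40.078/245.248 = 0.1634 → 16.34%.

16.34 wt%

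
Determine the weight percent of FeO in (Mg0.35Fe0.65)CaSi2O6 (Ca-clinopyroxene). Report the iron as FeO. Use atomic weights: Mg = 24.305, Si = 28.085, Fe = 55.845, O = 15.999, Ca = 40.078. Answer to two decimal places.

Molar mass of (Mg0.35Fe0.65)CaSi2O6 = 0.35*24.305 + 0.65*55.845 + 1*40.078 + 2*28.085 + 6*15.999 = 237.048 g/mol.
Each formula unit contains 0.65 Fe, equivalent to 0.65/1 = 0.6500 mol FeO.
M(FeO) = 1×55.845 + 1×15.999 = 71.844 g/mol.
Mass of FeO per formula unit = 0.6500 × 71.844 = 46.699 g.
FeO wt% = 46.699 / 237.048 × 100 = 19.70%.

19.70 wt%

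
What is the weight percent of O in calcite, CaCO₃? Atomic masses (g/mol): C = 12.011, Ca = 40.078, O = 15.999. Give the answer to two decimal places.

Molar mass of CaCO₃: 1·40.078 + 1·12.011 + 3·15.999 = 100.086 g/mol.
Mass of O per formula unit: 3 × 15.999 = 47.997 g.
Weight fraction O = 47.997 / 100.086 = 0.4796.

47.96 weight percent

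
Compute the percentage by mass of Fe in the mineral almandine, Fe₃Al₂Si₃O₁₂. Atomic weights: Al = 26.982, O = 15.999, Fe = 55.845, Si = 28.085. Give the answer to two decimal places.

Formula mass = 3*55.845 + 2*26.982 + 3*28.085 + 12*15.999 = 497.742 g/mol, of which 167.535 g is Fe.
So Fe makes up 167.535/497.742 = 0.3366 of the mass, i.e. 33.66%.

33.66 weight percent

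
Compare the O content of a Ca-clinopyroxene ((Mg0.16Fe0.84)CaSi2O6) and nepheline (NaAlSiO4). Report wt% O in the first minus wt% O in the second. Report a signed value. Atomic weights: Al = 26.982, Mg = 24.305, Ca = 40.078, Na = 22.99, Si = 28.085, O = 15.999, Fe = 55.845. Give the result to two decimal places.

-5.55 percentage points

M((Mg0.16Fe0.84)CaSi2O6) = 243.041 g/mol, so wt% O = 95.994/243.041 × 100 = 39.50%.
M(NaAlSiO4) = 142.053 g/mol, so wt% O = 63.996/142.053 × 100 = 45.05%.
39.50 − 45.05 = -5.55 pp.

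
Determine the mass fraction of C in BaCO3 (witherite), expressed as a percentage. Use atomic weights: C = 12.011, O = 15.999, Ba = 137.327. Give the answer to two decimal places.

Formula mass = 1*137.327 + 1*12.011 + 3*15.999 = 197.335 g/mol, of which 12.011 g is C.
So C makes up 12.011/197.335 = 0.0609 of the mass, i.e. 6.09%.

6.09 wt%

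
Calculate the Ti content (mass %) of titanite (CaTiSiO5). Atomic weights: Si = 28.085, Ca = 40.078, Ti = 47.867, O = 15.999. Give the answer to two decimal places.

M(CaTiSiO5) = 196.025 g/mol.
Ti contributes 1 × 47.867 = 47.867 g per mole.
47.867/196.025 = 0.2442 → 24.42%.

24.42 mass %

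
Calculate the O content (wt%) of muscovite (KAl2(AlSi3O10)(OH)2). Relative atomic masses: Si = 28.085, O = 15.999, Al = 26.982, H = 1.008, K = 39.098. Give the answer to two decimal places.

Molar mass of KAl2(AlSi3O10)(OH)2: 1·39.098 + 3·26.982 + 3·28.085 + 12·15.999 + 2·1.008 = 398.303 g/mol.
Mass of O per formula unit: 12 × 15.999 = 191.988 g.
Weight fraction O = 191.988 / 398.303 = 0.4820.

48.20 wt%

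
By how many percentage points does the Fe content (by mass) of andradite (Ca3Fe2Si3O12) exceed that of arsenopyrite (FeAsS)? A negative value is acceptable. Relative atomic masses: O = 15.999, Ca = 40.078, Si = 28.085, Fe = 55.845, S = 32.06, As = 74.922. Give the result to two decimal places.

-12.32 percentage points

M(Ca3Fe2Si3O12) = 508.167 g/mol, so wt% Fe = 111.690/508.167 × 100 = 21.98%.
M(FeAsS) = 162.827 g/mol, so wt% Fe = 55.845/162.827 × 100 = 34.30%.
21.98 − 34.30 = -12.32 pp.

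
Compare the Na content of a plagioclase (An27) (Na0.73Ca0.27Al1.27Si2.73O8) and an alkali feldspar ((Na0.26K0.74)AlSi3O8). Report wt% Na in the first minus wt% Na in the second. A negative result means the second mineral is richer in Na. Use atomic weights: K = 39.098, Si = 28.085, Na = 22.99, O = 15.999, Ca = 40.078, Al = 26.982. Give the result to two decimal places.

4.12 percentage points

First mineral: 16.783 g Na in 266.535 g formula = 6.30 wt% Na.
Second mineral: 5.977 g Na in 274.139 g formula = 2.18 wt% Na.
6.30% − 2.18% gives a difference of 4.12 percentage points.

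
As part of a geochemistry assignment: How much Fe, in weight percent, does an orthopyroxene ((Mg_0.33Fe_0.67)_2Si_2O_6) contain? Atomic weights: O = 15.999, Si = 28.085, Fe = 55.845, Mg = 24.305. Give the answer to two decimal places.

30.79 weight percent

Formula mass = 0.66·24.305 + 1.34·55.845 + 2·28.085 + 6·15.999 = 243.038 g/mol, of which 74.832 g is Fe.
So Fe makes up 74.832/243.038 = 0.3079 of the mass, i.e. 30.79%.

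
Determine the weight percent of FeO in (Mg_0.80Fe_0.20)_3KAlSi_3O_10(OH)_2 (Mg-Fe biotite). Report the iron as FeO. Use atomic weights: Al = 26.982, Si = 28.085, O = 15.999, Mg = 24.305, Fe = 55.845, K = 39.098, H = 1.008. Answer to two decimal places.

Molar mass of (Mg_0.80Fe_0.20)_3KAlSi_3O_10(OH)_2 = 2.40*24.305 + 0.60*55.845 + 1*39.098 + 1*26.982 + 3*28.085 + 12*15.999 + 2*1.008 = 436.178 g/mol.
Each formula unit contains 0.60 Fe, equivalent to 0.60/1 = 0.6000 mol FeO.
M(FeO) = 1×55.845 + 1×15.999 = 71.844 g/mol.
Mass of FeO per formula unit = 0.6000 × 71.844 = 43.106 g.
FeO wt% = 43.106 / 436.178 × 100 = 9.88%.

9.88 wt%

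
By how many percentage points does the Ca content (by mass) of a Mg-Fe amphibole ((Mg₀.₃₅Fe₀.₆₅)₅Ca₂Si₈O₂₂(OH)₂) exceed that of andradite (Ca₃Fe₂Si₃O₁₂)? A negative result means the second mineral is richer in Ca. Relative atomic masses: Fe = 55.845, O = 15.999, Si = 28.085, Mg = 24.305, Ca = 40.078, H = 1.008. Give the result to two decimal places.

Ca in (Mg₀.₃₅Fe₀.₆₅)₅Ca₂Si₈O₂₂(OH)₂: molar mass 914.858 g/mol; 2×40.078 = 80.156 g → 8.76 wt%.
Ca in Ca₃Fe₂Si₃O₁₂: molar mass 508.167 g/mol; 3×40.078 = 120.234 g → 23.66 wt%.
Difference = 8.76 − 23.66 = -14.90 percentage points.

-14.90 percentage points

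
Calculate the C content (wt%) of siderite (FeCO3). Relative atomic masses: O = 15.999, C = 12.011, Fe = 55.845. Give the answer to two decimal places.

Molar mass of FeCO3: 1*55.845 + 1*12.011 + 3*15.999 = 115.853 g/mol.
Mass of C per formula unit: 1 × 12.011 = 12.011 g.
Weight fraction C = 12.011 / 115.853 = 0.1037.

10.37 wt%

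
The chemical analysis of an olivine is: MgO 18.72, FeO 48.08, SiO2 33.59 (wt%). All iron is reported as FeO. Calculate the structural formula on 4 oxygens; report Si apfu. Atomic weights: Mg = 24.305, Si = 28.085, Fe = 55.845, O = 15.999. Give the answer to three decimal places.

18.72 wt% MgO ÷ 40.304 g/mol = 0.46447 mol, giving 0.46447 Mg and 0.46447 O.
48.08 wt% FeO ÷ 71.844 g/mol = 0.66923 mol, giving 0.66923 Fe and 0.66923 O.
33.59 wt% SiO2 ÷ 60.083 g/mol = 0.55906 mol, giving 0.55906 Si and 1.11812 O.
Oxygen sums to 2.25182; scaling by 4/2.25182 = 1.77634 puts the formula on 4 O.
Si: 0.55906 × 1.77634 = 0.993 atoms per formula unit.

0.993 Si apfu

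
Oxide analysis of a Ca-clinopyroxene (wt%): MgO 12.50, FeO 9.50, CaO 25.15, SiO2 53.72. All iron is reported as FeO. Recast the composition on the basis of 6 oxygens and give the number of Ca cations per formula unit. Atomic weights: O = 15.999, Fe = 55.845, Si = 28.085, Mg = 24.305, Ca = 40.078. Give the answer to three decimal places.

1.004 Ca apfu

MgO: 12.50/40.304 = 0.31014 mol → 0.31014 mol Mg, 0.31014 mol O.
FeO: 9.50/71.844 = 0.13223 mol → 0.13223 mol Fe, 0.13223 mol O.
CaO: 25.15/56.077 = 0.44849 mol → 0.44849 mol Ca, 0.44849 mol O.
SiO2: 53.72/60.083 = 0.89410 mol → 0.89410 mol Si, 1.78820 mol O.
Total oxygen = 2.67906 mol. Normalization factor = 6/2.67906 = 2.23959.
Ca per 6 O = 0.44849 × 2.23959 = 1.004.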